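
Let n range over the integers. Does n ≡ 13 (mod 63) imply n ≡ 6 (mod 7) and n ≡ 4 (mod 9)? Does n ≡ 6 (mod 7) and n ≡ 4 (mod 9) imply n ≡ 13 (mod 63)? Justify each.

(⇒) Suppose n ≡ 13 (mod 63); write n = 63j + 13. Since 7 ∣ 63, reducing mod 7 gives n ≡ 13 ≡ 6 (mod 7); since 9 ∣ 63, reducing mod 9 gives n ≡ 13 ≡ 4 (mod 9).

(⇐) Conversely, if n ≡ 6 (mod 7) and n ≡ 4 (mod 9), then by the Chinese remainder theorem n ≡ 13 (mod 63). This is exactly n ≡ 13 (mod 63).

The biconditional holds.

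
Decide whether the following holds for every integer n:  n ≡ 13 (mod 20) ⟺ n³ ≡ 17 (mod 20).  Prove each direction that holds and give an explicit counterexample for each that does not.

[⇒] Suppose n ≡ 13 (mod 20). Write n = 20j + 13. Then (20j + 13)³ = 8000j³ + 15600j² + 10140j + 2197 = 20(400j³ + 780j² + 507j + 109) + 17, so n³ ≡ 17 (mod 20).

[⇐] Conversely, suppose n³ ≡ 17 (mod 20). The only residue r in {0, …, 19} with r³ ≡ 17 (mod 20) is r = 13, so n ≡ 13 (mod 20).

Both directions hold.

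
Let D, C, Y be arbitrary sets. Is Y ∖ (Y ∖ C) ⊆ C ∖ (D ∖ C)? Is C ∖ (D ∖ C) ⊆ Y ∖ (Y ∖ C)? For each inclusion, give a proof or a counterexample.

(⟸) This inclusion fails. Take D = ∅, C = {1}, Y = ∅; then 1 ∈ C ∖ (D ∖ C) but 1 ∉ Y ∖ (Y ∖ C).

(⟹) Let x ∈ Y ∖ (Y ∖ C). Then either x ∈ C ∩ Y and x ∉ D; or x ∈ D ∩ C ∩ Y. In each case x ∈ C ∖ (D ∖ C), so Y ∖ (Y ∖ C) ⊆ C ∖ (D ∖ C).

Only the forward inclusion holds.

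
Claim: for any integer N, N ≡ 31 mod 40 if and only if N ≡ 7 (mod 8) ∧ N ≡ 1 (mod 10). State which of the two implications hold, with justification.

(→) Suppose N ≡ 31 (mod 40); write N = 40j + 31. Since 8 ∣ 40, reducing mod 8 gives N ≡ 31 ≡ 7 (mod 8); since 10 ∣ 40, reducing mod 10 gives N ≡ 31 ≡ 1 (mod 10).

(←) Conversely, if N ≡ 7 (mod 8) and N ≡ 1 (mod 10), then by the Chinese remainder theorem N ≡ 31 (mod 40). This is exactly N ≡ 31 (mod 40).

The biconditional holds.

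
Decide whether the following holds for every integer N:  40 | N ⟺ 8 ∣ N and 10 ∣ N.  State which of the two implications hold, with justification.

Equivalent; both directions hold.

(⟹) If 40 ∣ N, write N = 40q. Since 40 = 5·8, N = 8·(5q), so 8 ∣ N; and since 40 = 4·10, N = 10·(4q), so 10 ∣ N.

(⟸) Suppose 8 ∣ N and 10 ∣ N. Any common multiple of 8 and 10 is a multiple of their lcm; here lcm(8, 10) = 8·10/gcd(8, 10) = 80/2 = 40, so 40 ∣ N.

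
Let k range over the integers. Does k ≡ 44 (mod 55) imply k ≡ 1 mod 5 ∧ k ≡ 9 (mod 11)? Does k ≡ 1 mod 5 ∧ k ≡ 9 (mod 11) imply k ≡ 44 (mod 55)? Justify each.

(→) This fails: k = 44 gives 44 ≡ 44 (mod 55) but 44 ≡ 4 (mod 5), so the conjunction on the right does not hold.

(←) This fails: k = 31 satisfies both congruences on the right (31 ≡ 1 mod 5 and 31 ≡ 9 mod 11) yet 31 ≡ 31 (mod 55), not 44.

Both directions fail.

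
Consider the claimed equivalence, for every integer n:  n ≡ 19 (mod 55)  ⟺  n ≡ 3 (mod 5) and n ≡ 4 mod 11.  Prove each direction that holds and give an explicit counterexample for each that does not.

(⇒) fails and (⇐) fails.

(⇒) This fails: n = 19 gives 19 ≡ 19 (mod 55) but 19 ≡ 4 (mod 5), so the conjunction on the right does not hold.

(⇐) This fails: n = 48 satisfies both congruences on the right (48 ≡ 3 mod 5 and 48 ≡ 4 mod 11) yet 48 ≡ 48 (mod 55), not 19.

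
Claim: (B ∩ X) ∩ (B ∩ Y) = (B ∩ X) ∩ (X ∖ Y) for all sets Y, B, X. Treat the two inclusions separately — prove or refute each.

(⊆) fails and (⊇) fails.

Forward inclusion. This inclusion fails. Take Y = {1}, B = {1}, X = {1}; then 1 ∈ (B ∩ X) ∩ (B ∩ Y) but 1 ∉ (B ∩ X) ∩ (X ∖ Y).

Reverse inclusion. This inclusion fails. Take Y = ∅, B = {1}, X = {1}; then 1 ∈ (B ∩ X) ∩ (X ∖ Y) but 1 ∉ (B ∩ X) ∩ (B ∩ Y).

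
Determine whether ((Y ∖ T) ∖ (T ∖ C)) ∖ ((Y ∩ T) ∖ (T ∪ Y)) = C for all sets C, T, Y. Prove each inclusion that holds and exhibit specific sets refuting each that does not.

(⊆) fails and (⊇) fails.

(⊆) This inclusion fails. Take C = ∅, T = ∅, Y = {1}; then 1 ∈ ((Y ∖ T) ∖ (T ∖ C)) ∖ ((Y ∩ T) ∖ (T ∪ Y)) but 1 ∉ C.

(⊇) This inclusion fails. Take C = {1}, T = ∅, Y = ∅; then 1 ∈ C but 1 ∉ ((Y ∖ T) ∖ (T ∖ C)) ∖ ((Y ∩ T) ∖ (T ∪ Y)).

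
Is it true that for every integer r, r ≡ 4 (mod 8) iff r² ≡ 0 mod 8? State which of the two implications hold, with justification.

[⇒] Suppose r ≡ 4 (mod 8). Write r = 8j + 4. Then (8j + 4)² = 64j² + 64j + 16 = 8(8j² + 8j + 2) + 0, so r² ≡ 0 (mod 8).

[⇐] This fails: take r = 0. Then 0² = 0 ≡ 0 (mod 8), yet 0 ≡ 0 (mod 8), not 4.

Only the forward direction holds.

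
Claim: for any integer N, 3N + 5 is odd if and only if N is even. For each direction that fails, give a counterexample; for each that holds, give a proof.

[⇒] Suppose 3N + 5 is odd. Since 3 is odd, 3N and N have the same parity, so 3N + 5 ≡ N + 5 (mod 2). As 5 is odd, 3N + 5 is odd exactly when N is even. Thus N is even.

[⇐] Conversely, suppose N is even; write N = 2j. Then 3N + 5 = 3·(2j) + 5 = 2·3j + 5, which is odd.

Both directions hold.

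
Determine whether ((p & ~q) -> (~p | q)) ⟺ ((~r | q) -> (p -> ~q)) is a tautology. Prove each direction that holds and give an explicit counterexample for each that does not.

Neither implication holds.

[⇒] This fails. Under p = T, q = T, r = F, the left side is true but the right side is false.

[⇐] This fails. Under p = T, q = F, r = F, the left side is false but the right side is true.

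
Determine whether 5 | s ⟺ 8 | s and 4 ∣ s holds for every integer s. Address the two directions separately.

(⇒) fails and (⇐) fails.

Forward direction. This fails: take s = 5. Certainly 5 ∣ 5, but 8 ∤ 5.

Converse. This fails: take s = 8. Both 8 ∣ 8 and 4 ∣ 8, yet 8 is not a multiple of 5 (since 8 = 1·5 + 3), so 5 ∤ 8.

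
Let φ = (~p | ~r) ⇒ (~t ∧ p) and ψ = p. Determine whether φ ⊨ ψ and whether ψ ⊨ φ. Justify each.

(⟹) Assume the antecedent. If p is true, p reduces to true regardless of the other variables. If p is false, the antecedent cannot hold. Either way p holds.

(⟸) This fails. Under p = T, r = F, t = T, the left side is false but the right side is true.

Only the forward implication holds.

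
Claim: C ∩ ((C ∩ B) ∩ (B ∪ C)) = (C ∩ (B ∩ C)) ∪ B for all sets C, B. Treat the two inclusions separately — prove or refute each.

(⟹) Let x ∈ C ∩ ((C ∩ B) ∩ (B ∪ C)). Then x ∈ C ∩ B, from which x ∈ (C ∩ (B ∩ C)) ∪ B.

(⟸) This inclusion fails. Take C = ∅, B = {1}; then 1 ∈ (C ∩ (B ∩ C)) ∪ B but 1 ∉ C ∩ ((C ∩ B) ∩ (B ∪ C)).

The sets are not equal: only the forward inclusion holds.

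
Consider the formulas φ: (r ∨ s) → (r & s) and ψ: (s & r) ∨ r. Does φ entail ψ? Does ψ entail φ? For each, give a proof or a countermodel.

Both directions fail.

(⟹) This fails. Under r = F, s = F, the left side is true but the right side is false.

(⟸) This fails. Under r = T, s = F, the left side is false but the right side is true.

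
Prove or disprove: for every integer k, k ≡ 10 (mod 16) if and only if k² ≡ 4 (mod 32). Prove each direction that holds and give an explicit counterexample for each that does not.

Forward direction. Suppose k ≡ 10 (mod 16). Working modulo 32, k ∈ {10, 26}; for each such r, r² ≡ 4 (mod 32).

Converse. This fails: take k = 2. Then 2² = 4 ≡ 4 (mod 32), yet 2 ≡ 2 (mod 16), not 10.

Not equivalent: only (⇒) holds.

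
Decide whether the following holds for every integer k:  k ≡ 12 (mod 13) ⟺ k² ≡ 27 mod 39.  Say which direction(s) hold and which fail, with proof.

Forward direction. This fails: take k = 25. Then 25 ≡ 12 (mod 13), but 25² = 625 ≡ 1 (mod 39), not 27.

Converse. This fails: take k = 27. Then 27² = 729 ≡ 27 (mod 39), yet 27 ≡ 1 (mod 13), not 12.

(⇒) fails and (⇐) fails.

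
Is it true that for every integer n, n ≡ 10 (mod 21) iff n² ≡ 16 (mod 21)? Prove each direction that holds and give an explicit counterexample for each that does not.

Only the forward implication holds.

(⇒) Suppose n ≡ 10 (mod 21). Write n = 21j + 10. Then (21j + 10)² = 441j² + 420j + 100 = 21(21j² + 20j + 4) + 16, so n² ≡ 16 (mod 21).

(⇐) This fails: take n = 4. Then 4² = 16 ≡ 16 (mod 21), yet 4 ≡ 4 (mod 21), not 10.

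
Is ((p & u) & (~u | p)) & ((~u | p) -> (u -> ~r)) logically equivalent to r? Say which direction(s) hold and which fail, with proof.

[⇒] This fails. Under p = T, u = T, r = F, the left side is true but the right side is false.

[⇐] This fails. Under p = F, u = F, r = T, the left side is false but the right side is true.

Both directions fail.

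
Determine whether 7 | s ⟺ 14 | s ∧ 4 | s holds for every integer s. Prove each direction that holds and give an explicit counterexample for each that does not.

(⟹) This fails: take s = 7. Certainly 7 ∣ 7, but 14 ∤ 7.

(⟸) Suppose 14 ∣ s and 4 ∣ s. Any common multiple of 14 and 4 is a multiple of their lcm; here lcm(14, 4) = 14·4/gcd(14, 4) = 56/2 = 28, so 28 ∣ s. Since 7 ∣ 28, it follows that 7 ∣ s.

Only the converse holds.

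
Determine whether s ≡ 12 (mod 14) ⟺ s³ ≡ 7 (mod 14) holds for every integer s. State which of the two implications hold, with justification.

Both directions fail.

Forward direction. This fails: take s = 12. Then 12 ≡ 12 (mod 14), but 12³ = 1728 ≡ 6 (mod 14), not 7.

Converse. This fails: take s = 7. Then 7³ = 343 ≡ 7 (mod 14), yet 7 ≡ 7 (mod 14), not 12.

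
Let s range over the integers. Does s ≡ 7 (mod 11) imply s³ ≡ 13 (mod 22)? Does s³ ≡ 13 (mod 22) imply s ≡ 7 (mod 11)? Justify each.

(⇐) The residues r modulo 22 with r³ ≡ 13 (mod 22) are exactly {7}, and each is ≡ 7 (mod 11).

(⇒) This fails: take s = 18. Then 18 ≡ 7 (mod 11), but 18³ = 5832 ≡ 2 (mod 22), not 13.

The forward direction fails; the converse holds.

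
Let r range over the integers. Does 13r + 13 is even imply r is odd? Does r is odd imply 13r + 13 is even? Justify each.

Both directions hold.

[⇒] Suppose 13r + 13 is even. Since 13 is odd, 13r and r have the same parity, so 13r + 13 ≡ r + 13 (mod 2). As 13 is odd, 13r + 13 is even exactly when r is odd. Thus r is odd.

[⇐] Conversely, suppose r is odd; write r = 2j + 1. Then 13r + 13 = 13·(2j + 1) + 13 = 2·13j + 26, which is even.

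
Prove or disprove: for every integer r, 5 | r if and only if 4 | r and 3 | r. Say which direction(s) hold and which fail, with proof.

Both directions fail.

(→) This fails: take r = 5. Certainly 5 ∣ 5, but 4 ∤ 5.

(←) This fails: take r = 12. Both 4 ∣ 12 and 3 ∣ 12, yet 12 is not a multiple of 5 (since 12 = 2·5 + 2), so 5 ∤ 12.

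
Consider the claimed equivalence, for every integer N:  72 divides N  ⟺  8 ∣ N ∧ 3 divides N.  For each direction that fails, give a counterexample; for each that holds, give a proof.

The forward direction holds; the converse fails.

[⇒] If 72 ∣ N, write N = 72q. Since 72 = 9·8, N = 8·(9q), so 8 ∣ N; and since 72 = 24·3, N = 3·(24q), so 3 ∣ N.

[⇐] This fails: take N = 24. Both 8 ∣ 24 and 3 ∣ 24, yet 24 is not a multiple of 72 (since 24 = 0·72 + 24), so 72 ∤ 24.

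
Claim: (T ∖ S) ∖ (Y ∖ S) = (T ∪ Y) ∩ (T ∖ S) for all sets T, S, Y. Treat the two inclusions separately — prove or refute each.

Forward inclusion. Let x ∈ (T ∖ S) ∖ (Y ∖ S). Then x ∈ T and x ∉ S, Y, from which x ∈ (T ∪ Y) ∩ (T ∖ S).

Reverse inclusion. This inclusion fails. Take T = {1}, S = ∅, Y = {1}; then 1 ∈ (T ∪ Y) ∩ (T ∖ S) but 1 ∉ (T ∖ S) ∖ (Y ∖ S).

(⊆) holds; (⊇) fails.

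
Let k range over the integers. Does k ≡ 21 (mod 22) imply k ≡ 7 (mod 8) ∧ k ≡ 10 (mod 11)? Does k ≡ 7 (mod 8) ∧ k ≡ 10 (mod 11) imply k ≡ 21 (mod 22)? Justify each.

(⇒) This fails: k = 65 gives 65 ≡ 21 (mod 22) but 65 ≡ 1 (mod 8), so the conjunction on the right does not hold.

(⇐) Conversely, if k ≡ 7 (mod 8) and k ≡ 10 (mod 11), then by the Chinese remainder theorem k ≡ 87 (mod 88). Since 87 ≡ 21 (mod 22) and 22 ∣ 88, we get k ≡ 21 (mod 22).

The forward direction fails; the converse holds.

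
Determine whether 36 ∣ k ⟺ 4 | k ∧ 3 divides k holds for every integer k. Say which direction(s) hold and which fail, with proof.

Forward direction. If 36 ∣ k, write k = 36q. Since 36 = 9·4, k = 4·(9q), so 4 ∣ k; and since 36 = 12·3, k = 3·(12q), so 3 ∣ k.

Converse. This fails: take k = 12. Both 4 ∣ 12 and 3 ∣ 12, yet 12 is not a multiple of 36 (since 12 = 0·36 + 12), so 36 ∤ 12.

Not equivalent: only (⇒) holds.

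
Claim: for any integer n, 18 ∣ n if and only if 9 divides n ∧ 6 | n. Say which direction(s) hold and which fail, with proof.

(⇒) If 18 ∣ n, write n = 18q. Since 18 = 2·9, n = 9·(2q), so 9 ∣ n; and since 18 = 3·6, n = 6·(3q), so 6 ∣ n.

(⇐) Suppose 9 ∣ n and 6 ∣ n. Any common multiple of 9 and 6 is a multiple of their lcm; here lcm(9, 6) = 9·6/gcd(9, 6) = 54/3 = 18, so 18 ∣ n.

Both directions hold.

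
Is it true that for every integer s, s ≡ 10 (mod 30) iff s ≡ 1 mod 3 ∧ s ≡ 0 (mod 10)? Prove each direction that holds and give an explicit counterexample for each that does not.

(⟹) Suppose s ≡ 10 (mod 30); write s = 30j + 10. Since 3 ∣ 30, reducing mod 3 gives s ≡ 10 ≡ 1 (mod 3); since 10 ∣ 30, reducing mod 10 gives s ≡ 10 ≡ 0 (mod 10).

(⟸) Conversely, if s ≡ 1 (mod 3) and s ≡ 0 (mod 10), then by the Chinese remainder theorem s ≡ 10 (mod 30). This is exactly s ≡ 10 (mod 30).

Both implications hold.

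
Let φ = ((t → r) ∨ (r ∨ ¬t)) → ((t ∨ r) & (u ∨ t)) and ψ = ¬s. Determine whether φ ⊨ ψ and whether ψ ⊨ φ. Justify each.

Neither implication holds.

Forward direction. This fails. Under u = F, t = T, s = T, r = F, the left side is true but the right side is false.

Converse. This fails. Under u = F, t = F, s = F, r = F, the left side is false but the right side is true.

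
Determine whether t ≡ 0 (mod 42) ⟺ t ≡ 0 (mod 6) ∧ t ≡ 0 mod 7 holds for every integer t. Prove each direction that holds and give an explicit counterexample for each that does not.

The biconditional holds.

(⇐) If t ≡ 0 (mod 6) and t ≡ 0 (mod 7), then by the Chinese remainder theorem t ≡ 0 (mod 42). This is exactly t ≡ 0 (mod 42).

(⇒) Suppose t ≡ 0 (mod 42); write t = 42j + 0. Since 6 ∣ 42, reducing mod 6 gives t ≡ 0 (mod 6); since 7 ∣ 42, reducing mod 7 gives t ≡ 0 (mod 7).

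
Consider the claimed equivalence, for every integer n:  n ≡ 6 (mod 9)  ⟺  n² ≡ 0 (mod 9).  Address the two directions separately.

Only the forward implication holds.

(⟹) Suppose n ≡ 6 (mod 9). Write n = 9j + 6. Then (9j + 6)² = 81j² + 108j + 36 = 9(9j² + 12j + 4) + 0, so n² ≡ 0 (mod 9).

(⟸) This fails: take n = 0. Then 0² = 0 ≡ 0 (mod 9), yet 0 ≡ 0 (mod 9), not 6.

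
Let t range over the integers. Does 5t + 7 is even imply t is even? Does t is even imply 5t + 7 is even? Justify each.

(⇒) This fails: t = 7 gives 5t + 7 = 42, which is even, but 7 is odd, not even.

(⇐) This also fails: t = 6 is even, but 5t + 7 = 37 is odd, not even.

Neither implication holds.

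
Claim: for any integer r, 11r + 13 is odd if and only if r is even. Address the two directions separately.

Forward direction. Suppose 11r + 13 is odd. Since 11 is odd, 11r and r have the same parity, so 11r + 13 ≡ r + 13 (mod 2). As 13 is odd, 11r + 13 is odd exactly when r is even. Thus r is even.

Converse. Suppose r is even; write r = 2j. Then 11r + 13 = 11·(2j) + 13 = 2·11j + 13, which is odd.

The biconditional holds.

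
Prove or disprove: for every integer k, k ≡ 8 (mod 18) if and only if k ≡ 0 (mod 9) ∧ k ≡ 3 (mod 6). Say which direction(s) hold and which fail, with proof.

Forward direction. This fails: k = 8 gives 8 ≡ 8 (mod 18) but 8 ≡ 8 (mod 9), so the conjunction on the right does not hold.

Converse. This fails: k = 9 satisfies both congruences on the right (9 ≡ 0 mod 9 and 9 ≡ 3 mod 6) yet 9 ≡ 9 (mod 18), not 8.

(⇒) fails and (⇐) fails.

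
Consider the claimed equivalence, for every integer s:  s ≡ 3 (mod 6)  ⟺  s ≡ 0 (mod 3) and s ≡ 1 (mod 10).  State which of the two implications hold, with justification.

Only the reverse direction holds.

(⇒) This fails: s = 3 gives 3 ≡ 3 (mod 6) but 3 ≡ 3 (mod 10), so the conjunction on the right does not hold.

(⇐) Conversely, if s ≡ 0 (mod 3) and s ≡ 1 (mod 10), then by the Chinese remainder theorem s ≡ 21 (mod 30). Since 21 ≡ 3 (mod 6) and 6 ∣ 30, we get s ≡ 3 (mod 6).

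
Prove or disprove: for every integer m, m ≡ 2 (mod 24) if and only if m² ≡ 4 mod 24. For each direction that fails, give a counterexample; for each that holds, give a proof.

Forward direction. Suppose m ≡ 2 (mod 24). Write m = 24j + 2. Then (24j + 2)² = 576j² + 96j + 4 = 24(24j² + 4j) + 4, so m² ≡ 4 (mod 24).

Converse. This fails: take m = 10. Then 10² = 100 ≡ 4 (mod 24), yet 10 ≡ 10 (mod 24), not 2.

The forward direction holds; the converse fails.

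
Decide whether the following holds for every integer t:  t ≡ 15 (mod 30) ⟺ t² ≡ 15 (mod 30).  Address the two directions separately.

Both implications hold.

Forward direction. Suppose t ≡ 15 (mod 30). Write t = 30j + 15. Then (30j + 15)² = 900j² + 900j + 225 = 30(30j² + 30j + 7) + 15, so t² ≡ 15 (mod 30).

Converse. Suppose t² ≡ 15 (mod 30). The only residue r in {0, …, 29} with r² ≡ 15 (mod 30) is r = 15, so t ≡ 15 (mod 30).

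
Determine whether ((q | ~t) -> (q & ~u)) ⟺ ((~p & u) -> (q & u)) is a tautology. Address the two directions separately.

(⇒) fails and (⇐) fails.

(⟹) This fails. Under p = F, t = T, u = T, q = F, the left side is true but the right side is false.

(⟸) This fails. Under p = F, t = F, u = F, q = F, the left side is false but the right side is true.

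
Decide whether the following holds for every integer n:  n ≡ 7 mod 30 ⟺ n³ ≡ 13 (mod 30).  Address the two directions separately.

The biconditional holds.

Forward direction. Suppose n ≡ 7 mod 30. Write n = 30j + 7. Then (30j + 7)³ = 27000j³ + 18900j² + 4410j + 343 = 30(900j³ + 630j² + 147j + 11) + 13, so n³ ≡ 13 (mod 30).

Converse. Suppose n³ ≡ 13 (mod 30). The only residue r in {0, …, 29} with r³ ≡ 13 (mod 30) is r = 7, so n ≡ 7 (mod 30).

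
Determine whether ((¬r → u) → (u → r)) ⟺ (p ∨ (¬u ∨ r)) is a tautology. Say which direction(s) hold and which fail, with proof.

(←) This fails. Under r = F, u = T, p = T, the left side is false but the right side is true.

(→) Assume the antecedent. If r is true, p ∨ (¬u ∨ r) reduces to true regardless of the other variables. If r is false, the antecedent forces (r = F, u = F, p = F) or (r = F, u = F, p = T), and p ∨ (¬u ∨ r) holds there. Either way p ∨ (¬u ∨ r) holds.

(⇒) holds; (⇐) fails.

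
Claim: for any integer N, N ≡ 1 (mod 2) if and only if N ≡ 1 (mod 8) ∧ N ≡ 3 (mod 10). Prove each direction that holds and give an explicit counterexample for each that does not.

(→) This fails: N = 1 gives 1 ≡ 1 (mod 2) but 1 ≡ 1 (mod 10), so the conjunction on the right does not hold.

(←) Conversely, if N ≡ 1 (mod 8) and N ≡ 3 (mod 10), then by the Chinese remainder theorem N ≡ 33 (mod 40). Since 33 ≡ 1 (mod 2) and 2 ∣ 40, we get N ≡ 1 (mod 2).

The forward direction fails; the converse holds.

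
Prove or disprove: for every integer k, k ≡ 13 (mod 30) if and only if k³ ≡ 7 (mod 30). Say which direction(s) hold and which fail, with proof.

Both directions hold; the statement is true.

(⟹) Suppose k ≡ 13 (mod 30). Write k = 30j + 13. Then (30j + 13)³ = 27000j³ + 35100j² + 15210j + 2197 = 30(900j³ + 1170j² + 507j + 73) + 7, so k³ ≡ 7 (mod 30).

(⟸) Conversely, suppose k³ ≡ 7 (mod 30). The only residue r in {0, …, 29} with r³ ≡ 7 (mod 30) is r = 13, so k ≡ 13 (mod 30).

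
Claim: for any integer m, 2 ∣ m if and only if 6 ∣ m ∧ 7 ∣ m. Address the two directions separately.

The forward direction fails; the converse holds.

[⇒] This fails: take m = 2. Certainly 2 ∣ 2, but 6 ∤ 2.

[⇐] Suppose 6 ∣ m and 7 ∣ m. Any common multiple of 6 and 7 is a multiple of their lcm; here gcd(6, 7) = 1, so lcm(6, 7) = 6·7 = 42, so 42 ∣ m. Since 2 ∣ 42, it follows that 2 ∣ m.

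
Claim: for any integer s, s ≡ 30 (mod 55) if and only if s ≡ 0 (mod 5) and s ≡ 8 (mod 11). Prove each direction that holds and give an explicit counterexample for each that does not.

(→) Suppose s ≡ 30 (mod 55); write s = 55j + 30. Since 5 ∣ 55, reducing mod 5 gives s ≡ 30 ≡ 0 (mod 5); since 11 ∣ 55, reducing mod 11 gives s ≡ 30 ≡ 8 (mod 11).

(←) Conversely, if s ≡ 0 (mod 5) and s ≡ 8 (mod 11), then by the Chinese remainder theorem s ≡ 30 (mod 55). This is exactly s ≡ 30 (mod 55).

Equivalent; both directions hold.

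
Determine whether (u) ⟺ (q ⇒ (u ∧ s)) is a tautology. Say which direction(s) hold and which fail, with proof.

(⇒) fails and (⇐) fails.

(⟹) This fails. Under q = T, u = T, s = F, the left side is true but the right side is false.

(⟸) This fails. Under q = F, u = F, s = F, the left side is false but the right side is true.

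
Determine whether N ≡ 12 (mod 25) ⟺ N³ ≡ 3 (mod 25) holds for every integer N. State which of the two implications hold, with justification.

(⇐) Suppose N³ ≡ 3 (mod 25). The only residue r in {0, …, 24} with r³ ≡ 3 (mod 25) is r = 12, so N ≡ 12 (mod 25).

(⇒) Suppose N ≡ 12 (mod 25). Write N = 25j + 12. Then (25j + 12)³ = 15625j³ + 22500j² + 10800j + 1728 = 25(625j³ + 900j² + 432j + 69) + 3, so N³ ≡ 3 (mod 25).

Both directions hold; the statement is true.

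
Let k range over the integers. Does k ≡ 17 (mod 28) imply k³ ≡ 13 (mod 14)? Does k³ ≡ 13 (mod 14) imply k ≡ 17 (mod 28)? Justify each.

Only the forward implication holds.

(⇐) This fails: take k = 3. Then 3³ = 27 ≡ 13 (mod 14), yet 3 ≡ 3 (mod 28), not 17.

(⇒) Suppose k ≡ 17 (mod 28). Then k³ ≡ 17³ = 4913 (mod 28), and since 14 ∣ 28, also k³ ≡ 13 (mod 14).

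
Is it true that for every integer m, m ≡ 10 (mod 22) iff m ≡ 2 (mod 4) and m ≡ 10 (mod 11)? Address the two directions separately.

[⇒] This fails: m = 32 gives 32 ≡ 10 (mod 22) but 32 ≡ 0 (mod 4), so the conjunction on the right does not hold.

[⇐] Conversely, if m ≡ 2 (mod 4) and m ≡ 10 (mod 11), then by the Chinese remainder theorem m ≡ 10 (mod 44). Since 10 ≡ 10 (mod 22) and 22 ∣ 44, we get m ≡ 10 (mod 22).

(⇒) fails; (⇐) holds.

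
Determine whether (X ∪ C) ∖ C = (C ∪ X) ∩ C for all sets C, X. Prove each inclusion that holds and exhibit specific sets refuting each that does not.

Forward inclusion. This inclusion fails. Take C = ∅, X = {1}; then 1 ∈ (X ∪ C) ∖ C but 1 ∉ (C ∪ X) ∩ C.

Reverse inclusion. This inclusion fails. Take C = {1}, X = ∅; then 1 ∈ (C ∪ X) ∩ C but 1 ∉ (X ∪ C) ∖ C.

Neither inclusion holds.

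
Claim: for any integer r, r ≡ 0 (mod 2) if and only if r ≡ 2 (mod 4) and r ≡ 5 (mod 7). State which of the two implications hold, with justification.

(→) This fails: r = 0 gives 0 ≡ 0 (mod 2) but 0 ≡ 0 (mod 4), so the conjunction on the right does not hold.

(←) Conversely, if r ≡ 2 (mod 4) and r ≡ 5 (mod 7), then by the Chinese remainder theorem r ≡ 26 (mod 28). Since 26 ≡ 0 (mod 2) and 2 ∣ 28, we get r ≡ 0 (mod 2).

The forward direction fails; the converse holds.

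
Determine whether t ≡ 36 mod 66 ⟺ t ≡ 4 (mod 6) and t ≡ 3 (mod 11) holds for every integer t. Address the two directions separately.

Neither direction holds.

(→) This fails: t = 36 gives 36 ≡ 36 (mod 66) but 36 ≡ 0 (mod 6), so the conjunction on the right does not hold.

(←) This fails: t = 58 satisfies both congruences on the right (58 ≡ 4 mod 6 and 58 ≡ 3 mod 11) yet 58 ≡ 58 (mod 66), not 36.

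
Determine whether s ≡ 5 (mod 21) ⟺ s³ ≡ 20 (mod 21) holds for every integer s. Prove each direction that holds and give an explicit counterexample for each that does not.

Not equivalent: only (⇒) holds.

[⇒] Suppose s ≡ 5 (mod 21). Write s = 21j + 5. Then (21j + 5)³ = 9261j³ + 6615j² + 1575j + 125 = 21(441j³ + 315j² + 75j + 5) + 20, so s³ ≡ 20 (mod 21).

[⇐] This fails: take s = 17. Then 17³ = 4913 ≡ 20 (mod 21), yet 17 ≡ 17 (mod 21), not 5.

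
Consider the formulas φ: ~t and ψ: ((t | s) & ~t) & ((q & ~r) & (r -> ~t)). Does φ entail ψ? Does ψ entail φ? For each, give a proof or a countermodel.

Not equivalent: only (⇐) holds.

Converse. Assume the antecedent. If q is true, the antecedent forces (q = T, r = F, s = T, t = F), and ~t holds there. If q is false, the antecedent cannot hold. Either way ~t holds.

Forward direction. This fails. Under q = F, r = F, s = F, t = F, the left side is true but the right side is false.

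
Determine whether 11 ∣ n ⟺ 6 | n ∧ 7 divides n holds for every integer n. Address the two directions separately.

(⟹) This fails: take n = 11. Certainly 11 ∣ 11, but 6 ∤ 11.

(⟸) This fails: take n = 42. Both 6 ∣ 42 and 7 ∣ 42, yet 42 is not a multiple of 11 (since 42 = 3·11 + 9), so 11 ∤ 42.

Neither implication holds.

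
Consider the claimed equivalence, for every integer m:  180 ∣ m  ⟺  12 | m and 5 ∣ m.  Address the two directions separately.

Forward direction. If 180 ∣ m, write m = 180q. Since 180 = 15·12, m = 12·(15q), so 12 ∣ m; and since 180 = 36·5, m = 5·(36q), so 5 ∣ m.

Converse. This fails: take m = 60. Both 12 ∣ 60 and 5 ∣ 60, yet 60 is not a multiple of 180 (since 60 = 0·180 + 60), so 180 ∤ 60.

Only the forward direction holds.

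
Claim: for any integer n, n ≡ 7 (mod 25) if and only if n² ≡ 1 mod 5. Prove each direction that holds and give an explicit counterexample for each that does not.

Forward direction. This fails: take n = 7. Then 7 ≡ 7 (mod 25), but 7² = 49 ≡ 4 (mod 5), not 1.

Converse. This fails: take n = 1. Then 1² = 1 ≡ 1 (mod 5), yet 1 ≡ 1 (mod 25), not 7.

Both directions fail.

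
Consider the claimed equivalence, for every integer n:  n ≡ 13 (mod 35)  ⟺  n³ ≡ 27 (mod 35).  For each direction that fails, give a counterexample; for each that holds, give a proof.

(⇒) holds; (⇐) fails.

[⇒] Suppose n ≡ 13 (mod 35). Write n = 35j + 13. Then (35j + 13)³ = 42875j³ + 47775j² + 17745j + 2197 = 35(1225j³ + 1365j² + 507j + 62) + 27, so n³ ≡ 27 (mod 35).

[⇐] This fails: take n = 3. Then 3³ = 27 ≡ 27 (mod 35), yet 3 ≡ 3 (mod 35), not 13.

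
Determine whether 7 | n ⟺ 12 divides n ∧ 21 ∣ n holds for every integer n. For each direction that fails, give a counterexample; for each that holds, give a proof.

The forward direction fails; the converse holds.

[⇐] Suppose 12 ∣ n and 21 ∣ n. Any common multiple of 12 and 21 is a multiple of their lcm; here lcm(12, 21) = 12·21/gcd(12, 21) = 252/3 = 84, so 84 ∣ n. Since 7 ∣ 84, it follows that 7 ∣ n.

[⇒] This fails: take n = 7. Certainly 7 ∣ 7, but 12 ∤ 7.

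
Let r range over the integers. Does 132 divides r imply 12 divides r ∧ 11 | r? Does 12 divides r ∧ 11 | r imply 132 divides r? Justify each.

[⇒] If 132 ∣ r, write r = 132q. Since 132 = 11·12, r = 12·(11q), so 12 ∣ r; and since 132 = 12·11, r = 11·(12q), so 11 ∣ r.

[⇐] Suppose 12 ∣ r and 11 ∣ r. Any common multiple of 12 and 11 is a multiple of their lcm; here gcd(12, 11) = 1, so lcm(12, 11) = 12·11 = 132, so 132 ∣ r.

The biconditional holds.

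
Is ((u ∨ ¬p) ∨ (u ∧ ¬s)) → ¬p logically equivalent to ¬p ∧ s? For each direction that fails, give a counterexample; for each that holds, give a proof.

(⇒) fails; (⇐) holds.

(⇐) Assume the antecedent. If p is true, the antecedent cannot hold. If p is false, ((u ∨ ¬p) ∨ (u ∧ ¬s)) → ¬p reduces to true regardless of the other variables. Either way ((u ∨ ¬p) ∨ (u ∧ ¬s)) → ¬p holds.

(⇒) This fails. Under p = F, s = F, u = F, the left side is true but the right side is false.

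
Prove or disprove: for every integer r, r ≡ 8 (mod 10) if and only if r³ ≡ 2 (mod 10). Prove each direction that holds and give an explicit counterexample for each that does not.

[⇒] Suppose r ≡ 8 (mod 10). Write r = 10j + 8. Then (10j + 8)³ = 1000j³ + 2400j² + 1920j + 512 = 10(100j³ + 240j² + 192j + 51) + 2, so r³ ≡ 2 (mod 10).

[⇐] For the converse, argue contrapositively. If r ≢ 8 (mod 10), then r is congruent to one of 0, 1, 2, 3, 4, 5, 6, 7, 9 modulo 10, and these give r³ ≡ 0, 1, 8, 7, 4, 5, 6, 3, 9 respectively — never 2.

Equivalent; both directions hold.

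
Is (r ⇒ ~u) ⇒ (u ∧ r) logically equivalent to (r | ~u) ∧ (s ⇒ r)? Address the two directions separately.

(⇐) This fails. Under u = F, r = F, s = F, the left side is false but the right side is true.

(⇒) Assume the antecedent. If u is true, the antecedent forces (u = T, r = T, s = F) or (u = T, r = T, s = T), and (r | ~u) ∧ (s ⇒ r) holds there. If u is false, the antecedent cannot hold. Either way (r | ~u) ∧ (s ⇒ r) holds.

Only the forward implication holds.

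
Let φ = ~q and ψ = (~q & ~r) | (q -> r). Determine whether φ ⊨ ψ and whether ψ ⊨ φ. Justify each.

Forward direction. Assume the antecedent. If q is true, the antecedent cannot hold. If q is false, (~q & ~r) | (q -> r) reduces to true regardless of the other variables. Either way (~q & ~r) | (q -> r) holds.

Converse. This fails. Under q = T, r = T, the left side is false but the right side is true.

(⇒) holds; (⇐) fails.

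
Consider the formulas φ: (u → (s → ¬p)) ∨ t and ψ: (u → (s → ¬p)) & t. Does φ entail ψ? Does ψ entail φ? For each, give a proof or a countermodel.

(⇒) fails; (⇐) holds.

(⟹) This fails. Under s = F, t = F, p = F, u = F, the left side is true but the right side is false.

(⟸) Assume the antecedent. If t is true, (u → (s → ¬p)) ∨ t reduces to true regardless of the other variables. If t is false, the antecedent cannot hold. Either way (u → (s → ¬p)) ∨ t holds.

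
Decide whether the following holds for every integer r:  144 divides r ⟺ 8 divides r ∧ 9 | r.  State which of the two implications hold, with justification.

(→) If 144 ∣ r, write r = 144q. Since 144 = 18·8, r = 8·(18q), so 8 ∣ r; and since 144 = 16·9, r = 9·(16q), so 9 ∣ r.

(←) This fails: take r = 72. Both 8 ∣ 72 and 9 ∣ 72, yet 72 is not a multiple of 144 (since 72 = 0·144 + 72), so 144 ∤ 72.

Only the forward direction holds.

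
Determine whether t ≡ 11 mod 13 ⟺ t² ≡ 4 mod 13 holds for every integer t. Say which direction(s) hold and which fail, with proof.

Forward direction. Suppose t ≡ 11 mod 13. Write t = 13j + 11. Then (13j + 11)² = 169j² + 286j + 121 = 13(13j² + 22j + 9) + 4, so t² ≡ 4 (mod 13).

Converse. This fails: take t = 2. Then 2² = 4 ≡ 4 (mod 13), yet 2 ≡ 2 (mod 13), not 11.

Only the forward direction holds.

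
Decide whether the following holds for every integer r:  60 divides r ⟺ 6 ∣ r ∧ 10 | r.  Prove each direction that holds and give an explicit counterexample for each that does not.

Only the forward direction holds.

[⇒] If 60 ∣ r, write r = 60q. Since 60 = 10·6, r = 6·(10q), so 6 ∣ r; and since 60 = 6·10, r = 10·(6q), so 10 ∣ r.

[⇐] This fails: take r = 30. Both 6 ∣ 30 and 10 ∣ 30, yet 30 is not a multiple of 60 (since 30 = 0·60 + 30), so 60 ∤ 30.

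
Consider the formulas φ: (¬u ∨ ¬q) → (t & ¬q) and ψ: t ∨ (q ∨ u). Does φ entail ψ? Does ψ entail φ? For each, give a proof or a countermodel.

Not equivalent: only (⇒) holds.

(⇒) Assume the antecedent. If q is true, t ∨ (q ∨ u) reduces to true regardless of the other variables. If q is false, the antecedent forces (q = F, t = T, u = F) or (q = F, t = T, u = T), and t ∨ (q ∨ u) holds there. Either way t ∨ (q ∨ u) holds.

(⇐) This fails. Under q = T, t = F, u = F, the left side is false but the right side is true.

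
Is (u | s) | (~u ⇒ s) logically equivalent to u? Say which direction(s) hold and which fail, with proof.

The forward direction fails; the converse holds.

(⟹) This fails. Under s = T, u = F, the left side is true but the right side is false.

(⟸) Assume the antecedent. If s is true, (u | s) | (~u ⇒ s) reduces to true regardless of the other variables. If s is false, the antecedent forces (s = F, u = T), and (u | s) | (~u ⇒ s) holds there. Either way (u | s) | (~u ⇒ s) holds.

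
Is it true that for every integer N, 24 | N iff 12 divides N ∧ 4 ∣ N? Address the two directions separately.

The forward direction holds; the converse fails.

(⟹) If 24 ∣ N, write N = 24q. Since 24 = 2·12, N = 12·(2q), so 12 ∣ N; and since 24 = 6·4, N = 4·(6q), so 4 ∣ N.

(⟸) This fails: take N = 12. Both 12 ∣ 12 and 4 ∣ 12, yet 12 is not a multiple of 24 (since 12 = 0·24 + 12), so 24 ∤ 12.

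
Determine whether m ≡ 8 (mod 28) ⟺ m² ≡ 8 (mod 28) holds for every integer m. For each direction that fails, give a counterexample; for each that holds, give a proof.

(→) Suppose m ≡ 8 (mod 28). Write m = 28j + 8. Then (28j + 8)² = 784j² + 448j + 64 = 28(28j² + 16j + 2) + 8, so m² ≡ 8 (mod 28).

(←) This fails: take m = 6. Then 6² = 36 ≡ 8 (mod 28), yet 6 ≡ 6 (mod 28), not 8.

Only the forward direction holds.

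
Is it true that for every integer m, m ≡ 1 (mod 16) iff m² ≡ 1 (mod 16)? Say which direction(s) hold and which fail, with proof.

Only the forward implication holds.

[⇒] Suppose m ≡ 1 (mod 16). Write m = 16j + 1. Then (16j + 1)² = 256j² + 32j + 1 = 16(16j² + 2j) + 1, so m² ≡ 1 (mod 16).

[⇐] This fails: take m = 7. Then 7² = 49 ≡ 1 (mod 16), yet 7 ≡ 7 (mod 16), not 1.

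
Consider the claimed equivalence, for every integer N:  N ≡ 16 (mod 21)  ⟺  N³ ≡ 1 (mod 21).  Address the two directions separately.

Only the forward direction holds.

[⇐] This fails: take N = 1. Then 1³ = 1 ≡ 1 (mod 21), yet 1 ≡ 1 (mod 21), not 16.

[⇒] Suppose N ≡ 16 (mod 21). Write N = 21j + 16. Then (21j + 16)³ = 9261j³ + 21168j² + 16128j + 4096 = 21(441j³ + 1008j² + 768j + 195) + 1, so N³ ≡ 1 (mod 21).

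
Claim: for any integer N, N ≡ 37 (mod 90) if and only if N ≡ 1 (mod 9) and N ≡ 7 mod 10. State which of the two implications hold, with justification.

Equivalent; both directions hold.

Forward direction. Suppose N ≡ 37 (mod 90); write N = 90j + 37. Since 9 ∣ 90, reducing mod 9 gives N ≡ 37 ≡ 1 (mod 9); since 10 ∣ 90, reducing mod 10 gives N ≡ 37 ≡ 7 (mod 10).

Converse. If N ≡ 1 (mod 9) and N ≡ 7 (mod 10), then by the Chinese remainder theorem N ≡ 37 (mod 90). This is exactly N ≡ 37 (mod 90).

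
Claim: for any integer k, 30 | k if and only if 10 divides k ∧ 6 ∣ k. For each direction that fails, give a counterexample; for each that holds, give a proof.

Both directions hold.

[⇐] Suppose 10 ∣ k and 6 ∣ k. Any common multiple of 10 and 6 is a multiple of their lcm; here lcm(10, 6) = 10·6/gcd(10, 6) = 60/2 = 30, so 30 ∣ k.

[⇒] If 30 ∣ k, write k = 30q. Since 30 = 3·10, k = 10·(3q), so 10 ∣ k; and since 30 = 5·6, k = 6·(5q), so 6 ∣ k.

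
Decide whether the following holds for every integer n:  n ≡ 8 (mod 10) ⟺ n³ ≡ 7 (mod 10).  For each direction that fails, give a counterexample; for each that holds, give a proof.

(⇒) fails and (⇐) fails.

(⇒) This fails: take n = 8. Then 8 ≡ 8 (mod 10), but 8³ = 512 ≡ 2 (mod 10), not 7.

(⇐) This fails: take n = 3. Then 3³ = 27 ≡ 7 (mod 10), yet 3 ≡ 3 (mod 10), not 8.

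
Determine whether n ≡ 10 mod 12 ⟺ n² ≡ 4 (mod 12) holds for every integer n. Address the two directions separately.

Only the forward implication holds.

(←) This fails: take n = 2. Then 2² = 4 ≡ 4 (mod 12), yet 2 ≡ 2 (mod 12), not 10.

(→) Suppose n ≡ 10 mod 12. Write n = 12j + 10. Then (12j + 10)² = 144j² + 240j + 100 = 12(12j² + 20j + 8) + 4, so n² ≡ 4 (mod 12).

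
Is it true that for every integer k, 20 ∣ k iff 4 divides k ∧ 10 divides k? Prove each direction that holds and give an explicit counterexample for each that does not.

Both implications hold.

(⇐) Suppose 4 ∣ k and 10 ∣ k. Any common multiple of 4 and 10 is a multiple of their lcm; here lcm(4, 10) = 4·10/gcd(4, 10) = 40/2 = 20, so 20 ∣ k.

(⇒) If 20 ∣ k, write k = 20q. Since 20 = 5·4, k = 4·(5q), so 4 ∣ k; and since 20 = 2·10, k = 10·(2q), so 10 ∣ k.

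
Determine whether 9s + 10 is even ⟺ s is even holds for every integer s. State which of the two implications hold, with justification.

The biconditional holds.

(→) Suppose 9s + 10 is even. Since 9 is odd, 9s and s have the same parity, so 9s + 10 ≡ s + 10 (mod 2). As 10 is even, 9s + 10 is even exactly when s is even. Thus s is even.

(←) Conversely, suppose s is even; write s = 2j. Then 9s + 10 = 9·(2j) + 10 = 2·9j + 10, which is even.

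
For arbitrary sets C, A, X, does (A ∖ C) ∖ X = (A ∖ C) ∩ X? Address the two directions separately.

(⟹) This inclusion fails. Take C = ∅, A = {1}, X = ∅; then 1 ∈ (A ∖ C) ∖ X but 1 ∉ (A ∖ C) ∩ X.

(⟸) This inclusion fails. Take C = ∅, A = {1}, X = {1}; then 1 ∈ (A ∖ C) ∩ X but 1 ∉ (A ∖ C) ∖ X.

Neither inclusion holds.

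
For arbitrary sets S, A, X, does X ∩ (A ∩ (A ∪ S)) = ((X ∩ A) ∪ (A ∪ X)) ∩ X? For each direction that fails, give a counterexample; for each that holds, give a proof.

(⟹) Let x ∈ X ∩ (A ∩ (A ∪ S)). Then either x ∈ A ∩ X and x ∉ S; or x ∈ S ∩ A ∩ X. In each case x ∈ ((X ∩ A) ∪ (A ∪ X)) ∩ X, so X ∩ (A ∩ (A ∪ S)) ⊆ ((X ∩ A) ∪ (A ∪ X)) ∩ X.

(⟸) This inclusion fails. Take S = ∅, A = ∅, X = {1}; then 1 ∈ ((X ∩ A) ∪ (A ∪ X)) ∩ X but 1 ∉ X ∩ (A ∩ (A ∪ S)).

The sets are not equal: only the forward inclusion holds.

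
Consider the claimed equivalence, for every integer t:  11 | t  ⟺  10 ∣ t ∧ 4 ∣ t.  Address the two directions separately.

Both directions fail.

(⇒) This fails: take t = 11. Certainly 11 ∣ 11, but 10 ∤ 11.

(⇐) This fails: take t = 20. Both 10 ∣ 20 and 4 ∣ 20, yet 20 is not a multiple of 11 (since 20 = 1·11 + 9), so 11 ∤ 20.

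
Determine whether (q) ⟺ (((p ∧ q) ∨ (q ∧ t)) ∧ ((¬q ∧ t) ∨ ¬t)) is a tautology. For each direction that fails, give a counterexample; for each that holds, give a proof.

(←) Assume the antecedent. If p is true, the antecedent forces (p = T, t = F, q = T), and q holds there. If p is false, the antecedent cannot hold. Either way q holds.

(→) This fails. Under p = F, t = F, q = T, the left side is true but the right side is false.

(⇒) fails; (⇐) holds.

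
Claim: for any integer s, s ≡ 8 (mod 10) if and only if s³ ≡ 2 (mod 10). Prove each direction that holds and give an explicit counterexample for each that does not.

Both directions hold.

[⇒] Suppose s ≡ 8 (mod 10). Write s = 10j + 8. Then (10j + 8)³ = 1000j³ + 2400j² + 1920j + 512 = 10(100j³ + 240j² + 192j + 51) + 2, so s³ ≡ 2 (mod 10).

[⇐] Conversely, suppose s³ ≡ 2 (mod 10). The only residue r in {0, …, 9} with r³ ≡ 2 (mod 10) is r = 8, so s ≡ 8 (mod 10).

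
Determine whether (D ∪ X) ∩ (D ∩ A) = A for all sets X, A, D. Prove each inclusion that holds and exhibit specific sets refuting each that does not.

(⟹) Let x ∈ (D ∪ X) ∩ (D ∩ A). Then either x ∈ A ∩ D and x ∉ X; or x ∈ X ∩ A ∩ D. In each case x ∈ A, so (D ∪ X) ∩ (D ∩ A) ⊆ A.

(⟸) This inclusion fails. Take X = ∅, A = {1}, D = ∅; then 1 ∈ A but 1 ∉ (D ∪ X) ∩ (D ∩ A).

(⊆) holds; (⊇) fails.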